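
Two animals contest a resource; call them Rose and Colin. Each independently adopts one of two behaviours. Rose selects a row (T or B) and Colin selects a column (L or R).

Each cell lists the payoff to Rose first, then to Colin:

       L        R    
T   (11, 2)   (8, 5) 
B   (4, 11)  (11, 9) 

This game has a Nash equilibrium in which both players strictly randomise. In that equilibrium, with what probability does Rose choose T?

Let r be the probability that Rose plays T. In a completely mixed equilibrium, Colin must be indifferent between L and R.
Colin's expected payoff from L is 2r + 11(1−r); from R it is 5r + 9(1−r).
Setting these equal: −9r + 11 = −4r + 9, so r = 2/5.

2/5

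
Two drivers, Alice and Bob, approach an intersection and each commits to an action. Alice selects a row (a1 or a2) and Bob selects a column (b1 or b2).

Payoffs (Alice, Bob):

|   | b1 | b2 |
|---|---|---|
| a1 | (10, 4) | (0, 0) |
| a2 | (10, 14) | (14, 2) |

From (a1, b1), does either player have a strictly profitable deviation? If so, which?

Neither

Alice at (a1, b1) earns 10; deviating to a2 yields 10 — not better.
Bob earns 4; deviating to b2 yields 0 — not better.
Neither player can strictly improve; the profile is a Nash equilibrium.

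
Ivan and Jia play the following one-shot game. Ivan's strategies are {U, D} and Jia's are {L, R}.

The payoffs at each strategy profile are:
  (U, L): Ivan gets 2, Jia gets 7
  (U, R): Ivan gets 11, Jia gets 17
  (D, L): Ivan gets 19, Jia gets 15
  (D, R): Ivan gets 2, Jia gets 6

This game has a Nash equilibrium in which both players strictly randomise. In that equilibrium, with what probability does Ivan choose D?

10/19

Let r be the probability that Ivan plays U. In a completely mixed equilibrium, Jia must be indifferent between L and R.
Jia's expected payoff from L is 7r + 15(1−r); from R it is 17r + 6(1−r).
Setting these equal: −8r + 15 = 11r + 6, so r = 9/19.
Therefore Ivan plays D with probability 1 − 9/19 = 10/19.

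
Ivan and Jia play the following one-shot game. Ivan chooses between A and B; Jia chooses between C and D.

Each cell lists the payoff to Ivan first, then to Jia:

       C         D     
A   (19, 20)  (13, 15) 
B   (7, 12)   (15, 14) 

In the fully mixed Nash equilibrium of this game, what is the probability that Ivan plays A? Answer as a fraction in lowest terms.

2/7

Let p be the probability that Ivan plays A. In a completely mixed equilibrium, Jia must be indifferent between C and D.
Jia's expected payoff from C is 20p + 12(1−p); from D it is 15p + 14(1−p).
Setting these equal: 8p + 12 = p + 14, so p = 2/7.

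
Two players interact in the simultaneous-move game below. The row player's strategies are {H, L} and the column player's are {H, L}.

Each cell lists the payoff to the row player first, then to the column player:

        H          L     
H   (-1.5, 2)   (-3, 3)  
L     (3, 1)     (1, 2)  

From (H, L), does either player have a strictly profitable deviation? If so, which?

The row player

The row player at (H, L) earns -3; deviating to L yields 1 — a strict improvement.
The column player earns 3; deviating to H yields 2 — not better.
Only the row player has a strictly profitable deviation.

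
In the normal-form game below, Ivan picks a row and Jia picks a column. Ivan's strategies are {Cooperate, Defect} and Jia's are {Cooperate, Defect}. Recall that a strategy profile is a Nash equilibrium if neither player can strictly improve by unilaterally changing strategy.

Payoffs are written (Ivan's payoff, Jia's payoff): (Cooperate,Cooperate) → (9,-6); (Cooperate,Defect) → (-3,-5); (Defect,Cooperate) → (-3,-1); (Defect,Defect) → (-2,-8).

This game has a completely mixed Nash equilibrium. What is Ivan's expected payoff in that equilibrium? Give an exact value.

-27/13

First find q, the probability Jia plays Cooperate, from Ivan's indifference between Cooperate and Defect: 9q − 3(1−q) = −3q − 2(1−q), giving q = 1/13.
Since Ivan is indifferent in equilibrium, Ivan's expected payoff equals the payoff from either row against (1/13, 12/13). Using Cooperate: 9(1/13) − 3(12/13) = -27/13.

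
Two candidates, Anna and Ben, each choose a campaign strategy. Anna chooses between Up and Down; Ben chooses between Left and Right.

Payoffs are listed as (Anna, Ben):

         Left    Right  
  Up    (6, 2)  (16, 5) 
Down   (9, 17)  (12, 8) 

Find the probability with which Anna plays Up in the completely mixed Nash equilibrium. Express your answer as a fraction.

Let x be the probability that Anna plays Up. In a completely mixed equilibrium, Ben must be indifferent between Left and Right.
Ben's expected payoff from Left is 2x + 17(1−x); from Right it is 5x + 8(1−x).
Setting these equal: −15x + 17 = −3x + 8, so x = 3/4.

3/4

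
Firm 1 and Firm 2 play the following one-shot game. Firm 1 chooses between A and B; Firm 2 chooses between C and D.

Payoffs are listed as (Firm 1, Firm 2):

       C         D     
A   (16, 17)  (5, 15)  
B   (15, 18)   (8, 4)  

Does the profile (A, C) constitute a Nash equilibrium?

Yes

At (A, C), Firm 1 earns 16; switching to B would give 15, so Firm 1 has no profitable deviation.
Firm 2 earns 17; switching to D would give 15, so Firm 2 has no profitable deviation.
Neither player can gain by a unilateral deviation, so this profile is a Nash equilibrium.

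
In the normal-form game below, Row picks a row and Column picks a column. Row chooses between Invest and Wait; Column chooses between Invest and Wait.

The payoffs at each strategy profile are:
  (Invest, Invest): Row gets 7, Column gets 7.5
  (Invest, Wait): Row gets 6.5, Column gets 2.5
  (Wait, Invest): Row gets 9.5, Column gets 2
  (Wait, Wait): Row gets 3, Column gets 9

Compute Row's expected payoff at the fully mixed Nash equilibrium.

First find q, the probability Column plays Invest, from Row's indifference between Invest and Wait: 7q + 6.5(1−q) = 9.5q + 3(1−q), giving q = 7/12.
Since Row is indifferent in equilibrium, Row's expected payoff equals the payoff from either row against (7/12, 5/12). Using Invest: 7(7/12) + 6.5(5/12) = 163/24.

163/24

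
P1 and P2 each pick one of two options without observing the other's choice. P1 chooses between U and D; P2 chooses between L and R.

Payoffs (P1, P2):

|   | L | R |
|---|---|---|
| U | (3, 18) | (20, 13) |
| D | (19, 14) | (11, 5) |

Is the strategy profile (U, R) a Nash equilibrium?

No

At (U, R), P1 earns 20; switching to D would give 11, so P1 has no profitable deviation.
P2 earns 13; switching to L would give 18, so P2 would deviate.
Since at least one player can profitably deviate, this is not a Nash equilibrium.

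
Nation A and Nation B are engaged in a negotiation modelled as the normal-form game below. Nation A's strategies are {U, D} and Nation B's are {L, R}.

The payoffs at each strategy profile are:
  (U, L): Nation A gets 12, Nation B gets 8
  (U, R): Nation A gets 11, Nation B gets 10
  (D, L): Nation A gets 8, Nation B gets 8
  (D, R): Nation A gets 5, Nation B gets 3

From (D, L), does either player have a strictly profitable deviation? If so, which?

Nation A

Nation A at (D, L) earns 8; deviating to U yields 12 — a strict improvement.
Nation B earns 8; deviating to R yields 3 — not better.
Only Nation A has a strictly profitable deviation.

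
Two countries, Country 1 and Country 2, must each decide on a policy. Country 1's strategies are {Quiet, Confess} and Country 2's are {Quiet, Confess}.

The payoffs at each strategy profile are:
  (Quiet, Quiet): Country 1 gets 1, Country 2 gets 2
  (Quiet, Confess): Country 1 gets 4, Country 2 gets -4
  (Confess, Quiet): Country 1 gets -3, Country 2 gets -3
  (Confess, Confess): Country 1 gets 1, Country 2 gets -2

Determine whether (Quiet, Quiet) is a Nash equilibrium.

At (Quiet, Quiet), Country 1 earns 1; switching to Confess would give -3, so Country 1 has no profitable deviation.
Country 2 earns 2; switching to Confess would give -4, so Country 2 has no profitable deviation.
Neither player can gain by a unilateral deviation, so this profile is a Nash equilibrium.

Yes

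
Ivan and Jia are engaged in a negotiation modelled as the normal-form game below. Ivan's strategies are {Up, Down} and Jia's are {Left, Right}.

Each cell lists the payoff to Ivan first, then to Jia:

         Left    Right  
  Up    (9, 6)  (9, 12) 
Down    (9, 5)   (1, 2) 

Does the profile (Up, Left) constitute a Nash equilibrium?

At (Up, Left), Ivan earns 9; switching to Down would give 9, so Ivan has no profitable deviation.
Jia earns 6; switching to Right would give 12, so Jia would deviate.
Since at least one player can profitably deviate, this is not a Nash equilibrium.

No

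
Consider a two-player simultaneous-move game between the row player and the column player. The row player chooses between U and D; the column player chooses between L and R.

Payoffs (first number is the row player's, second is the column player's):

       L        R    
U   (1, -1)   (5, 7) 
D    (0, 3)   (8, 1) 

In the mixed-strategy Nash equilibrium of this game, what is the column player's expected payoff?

11/5

First find p, the probability the row player plays U, from the column player's indifference between L and R: −p + 3(1−p) = 7p + (1−p), giving p = 1/5.
Since the column player is indifferent in equilibrium, the column player's expected payoff equals the payoff from either column against (1/5, 4/5). Using L: −(1/5) + 3(4/5) = 11/5.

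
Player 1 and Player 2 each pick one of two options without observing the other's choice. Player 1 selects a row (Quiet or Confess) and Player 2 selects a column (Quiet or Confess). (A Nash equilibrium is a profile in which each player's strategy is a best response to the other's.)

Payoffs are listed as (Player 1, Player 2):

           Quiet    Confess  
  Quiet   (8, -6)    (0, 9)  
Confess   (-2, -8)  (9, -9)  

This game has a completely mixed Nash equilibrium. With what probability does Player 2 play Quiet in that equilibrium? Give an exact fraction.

Let y be the probability that Player 2 plays Quiet. In a completely mixed equilibrium, Player 1 must be indifferent between Quiet and Confess.
Player 1's expected payoff from Quiet is 8y; from Confess it is −2y + 9(1−y).
Setting these equal: 8y = −11y + 9, so y = 9/19.

9/19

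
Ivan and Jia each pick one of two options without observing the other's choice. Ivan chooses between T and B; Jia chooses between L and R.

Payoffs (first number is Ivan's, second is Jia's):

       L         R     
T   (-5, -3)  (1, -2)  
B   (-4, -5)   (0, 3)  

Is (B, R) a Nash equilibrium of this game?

At (B, R), Ivan earns 0; switching to T would give 1, so Ivan would deviate.
Jia earns 3; switching to L would give -5, so Jia has no profitable deviation.
Since at least one player can profitably deviate, this is not a Nash equilibrium.

No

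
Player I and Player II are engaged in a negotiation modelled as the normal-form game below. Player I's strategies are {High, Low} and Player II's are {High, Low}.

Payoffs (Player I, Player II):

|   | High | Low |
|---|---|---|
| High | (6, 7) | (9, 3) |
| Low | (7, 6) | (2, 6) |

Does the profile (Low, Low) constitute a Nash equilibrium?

At (Low, Low), Player I earns 2; switching to High would give 9, so Player I would deviate.
Player II earns 6; switching to High would give 6, so Player II has no profitable deviation.
Since at least one player can profitably deviate, this is not a Nash equilibrium.

No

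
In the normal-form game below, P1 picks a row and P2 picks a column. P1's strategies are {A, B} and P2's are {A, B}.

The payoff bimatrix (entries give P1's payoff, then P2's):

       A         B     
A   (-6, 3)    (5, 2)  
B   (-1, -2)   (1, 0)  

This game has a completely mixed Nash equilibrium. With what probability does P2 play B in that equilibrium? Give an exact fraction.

Let c be the probability that P2 plays A. In a completely mixed equilibrium, P1 must be indifferent between A and B.
P1's expected payoff from A is −6c + 5(1−c); from B it is −c + (1−c).
Setting these equal: −11c + 5 = −2c + 1, so c = 4/9.
Therefore P2 plays B with probability 1 − 4/9 = 5/9.

5/9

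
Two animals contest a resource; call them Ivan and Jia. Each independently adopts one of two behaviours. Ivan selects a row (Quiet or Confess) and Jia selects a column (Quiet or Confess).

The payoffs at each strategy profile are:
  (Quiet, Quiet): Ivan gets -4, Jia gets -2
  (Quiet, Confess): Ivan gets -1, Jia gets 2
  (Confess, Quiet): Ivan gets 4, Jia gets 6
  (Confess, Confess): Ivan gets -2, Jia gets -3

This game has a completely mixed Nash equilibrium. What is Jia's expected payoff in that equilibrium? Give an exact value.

First find x, the probability Ivan plays Quiet, from Jia's indifference between Quiet and Confess: −2x + 6(1−x) = 2x − 3(1−x), giving x = 9/13.
Since Jia is indifferent in equilibrium, Jia's expected payoff equals the payoff from either column against (9/13, 4/13). Using Quiet: −2(9/13) + 6(4/13) = 6/13.

6/13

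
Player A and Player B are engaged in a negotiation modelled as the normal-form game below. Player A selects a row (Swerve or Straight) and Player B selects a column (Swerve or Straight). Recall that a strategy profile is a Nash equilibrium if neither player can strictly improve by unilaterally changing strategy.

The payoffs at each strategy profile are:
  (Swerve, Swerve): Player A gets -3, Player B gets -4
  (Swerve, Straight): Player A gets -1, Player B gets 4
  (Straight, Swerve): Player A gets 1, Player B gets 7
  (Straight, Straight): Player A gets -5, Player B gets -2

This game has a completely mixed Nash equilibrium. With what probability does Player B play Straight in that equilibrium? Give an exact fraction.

Let y be the probability that Player B plays Swerve. In a completely mixed equilibrium, Player A must be indifferent between Swerve and Straight.
Player A's expected payoff from Swerve is −3y − (1−y); from Straight it is y − 5(1−y).
Setting these equal: −2y − 1 = 6y − 5, so y = 1/2.
Therefore Player B plays Straight with probability 1 − 1/2 = 1/2.

1/2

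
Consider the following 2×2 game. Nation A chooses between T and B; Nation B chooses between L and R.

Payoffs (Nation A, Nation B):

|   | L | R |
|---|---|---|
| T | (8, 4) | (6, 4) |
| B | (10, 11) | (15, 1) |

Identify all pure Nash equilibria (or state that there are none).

(T, L): Nation A prefers B (10 > 8) — not an equilibrium.
(T, R): Nation A prefers B (15 > 6) — not an equilibrium.
(B, L): Nation A gets 10 ≥ 8 from T, and Nation B gets 11 ≥ 1 from R — Nash equilibrium.
(B, R): Nation B prefers L (11 > 1) — not an equilibrium.

(B, L)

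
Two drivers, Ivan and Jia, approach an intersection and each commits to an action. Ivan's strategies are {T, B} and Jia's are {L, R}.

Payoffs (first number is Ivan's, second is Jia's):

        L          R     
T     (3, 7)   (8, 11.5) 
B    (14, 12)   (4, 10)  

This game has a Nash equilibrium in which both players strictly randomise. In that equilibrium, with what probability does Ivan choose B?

9/13

Let x be the probability that Ivan plays T. In a completely mixed equilibrium, Jia must be indifferent between L and R.
Jia's expected payoff from L is 7x + 12(1−x); from R it is 11.5x + 10(1−x).
Setting these equal: −5x + 12 = 1.5x + 10, so x = 4/13.
Therefore Ivan plays B with probability 1 − 4/13 = 9/13.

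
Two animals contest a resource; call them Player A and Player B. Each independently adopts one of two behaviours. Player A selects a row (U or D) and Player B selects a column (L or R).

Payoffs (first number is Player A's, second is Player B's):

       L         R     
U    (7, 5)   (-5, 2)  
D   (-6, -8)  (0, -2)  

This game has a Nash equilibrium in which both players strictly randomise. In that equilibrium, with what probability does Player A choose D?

Let r be the probability that Player A plays U. In a completely mixed equilibrium, Player B must be indifferent between L and R.
Player B's expected payoff from L is 5r − 8(1−r); from R it is 2r − 2(1−r).
Setting these equal: 13r − 8 = 4r − 2, so r = 2/3.
Therefore Player A plays D with probability 1 − 2/3 = 1/3.

1/3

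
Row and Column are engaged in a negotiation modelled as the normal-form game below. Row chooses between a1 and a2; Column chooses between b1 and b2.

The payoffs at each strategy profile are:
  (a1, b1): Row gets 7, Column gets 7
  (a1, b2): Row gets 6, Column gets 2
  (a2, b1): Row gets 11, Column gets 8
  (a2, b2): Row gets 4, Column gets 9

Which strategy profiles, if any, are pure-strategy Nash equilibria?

none

(a1, b1): Row prefers a2 (11 > 7) — not an equilibrium.
(a1, b2): Column prefers b1 (7 > 2) — not an equilibrium.
(a2, b1): Column prefers b2 (9 > 8) — not an equilibrium.
(a2, b2): Row prefers a1 (6 > 4) — not an equilibrium.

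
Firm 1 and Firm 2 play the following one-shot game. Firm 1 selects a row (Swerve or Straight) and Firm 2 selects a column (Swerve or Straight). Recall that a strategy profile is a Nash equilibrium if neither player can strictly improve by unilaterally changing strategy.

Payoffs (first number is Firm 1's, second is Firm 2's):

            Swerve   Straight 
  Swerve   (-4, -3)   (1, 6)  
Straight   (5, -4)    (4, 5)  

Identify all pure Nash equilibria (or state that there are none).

(Swerve, Swerve): Firm 1 prefers Straight (5 > -4); Firm 2 prefers Straight (6 > -3) — not an equilibrium.
(Swerve, Straight): Firm 1 prefers Straight (4 > 1) — not an equilibrium.
(Straight, Swerve): Firm 2 prefers Straight (5 > -4) — not an equilibrium.
(Straight, Straight): Firm 1 gets 4 ≥ 1 from Swerve, and Firm 2 gets 5 ≥ -4 from Swerve — Nash equilibrium.

(Straight, Straight)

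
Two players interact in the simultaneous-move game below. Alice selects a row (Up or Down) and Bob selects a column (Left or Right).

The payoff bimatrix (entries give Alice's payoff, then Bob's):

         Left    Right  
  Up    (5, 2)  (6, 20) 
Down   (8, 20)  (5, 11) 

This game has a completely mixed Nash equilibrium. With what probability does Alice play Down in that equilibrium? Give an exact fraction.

Let p be the probability that Alice plays Up. In a completely mixed equilibrium, Bob must be indifferent between Left and Right.
Bob's expected payoff from Left is 2p + 20(1−p); from Right it is 20p + 11(1−p).
Setting these equal: −18p + 20 = 9p + 11, so p = 1/3.
Therefore Alice plays Down with probability 1 − 1/3 = 2/3.

2/3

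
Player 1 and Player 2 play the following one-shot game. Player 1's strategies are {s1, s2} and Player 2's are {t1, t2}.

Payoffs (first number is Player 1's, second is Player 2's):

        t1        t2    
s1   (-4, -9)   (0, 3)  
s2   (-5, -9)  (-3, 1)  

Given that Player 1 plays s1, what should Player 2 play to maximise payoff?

t2

Against s1, Player 2 earns -9 from t1 and 3 from t2.
So t2 is the best response.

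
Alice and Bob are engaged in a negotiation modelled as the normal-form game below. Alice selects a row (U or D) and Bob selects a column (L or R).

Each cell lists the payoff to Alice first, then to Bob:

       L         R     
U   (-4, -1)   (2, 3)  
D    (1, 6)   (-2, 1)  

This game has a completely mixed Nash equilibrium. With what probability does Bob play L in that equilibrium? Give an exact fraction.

4/9

Let c be the probability that Bob plays L. In a completely mixed equilibrium, Alice must be indifferent between U and D.
Alice's expected payoff from U is −4c + 2(1−c); from D it is c − 2(1−c).
Setting these equal: −6c + 2 = 3c − 2, so c = 4/9.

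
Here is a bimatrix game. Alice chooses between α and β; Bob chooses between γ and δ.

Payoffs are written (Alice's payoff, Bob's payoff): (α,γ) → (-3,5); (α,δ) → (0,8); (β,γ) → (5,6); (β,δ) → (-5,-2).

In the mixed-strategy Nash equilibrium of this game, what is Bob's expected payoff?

58/11

First find x, the probability Alice plays α, from Bob's indifference between γ and δ: 5x + 6(1−x) = 8x − 2(1−x), giving x = 8/11.
Since Bob is indifferent in equilibrium, Bob's expected payoff equals the payoff from either column against (8/11, 3/11). Using γ: 5(8/11) + 6(3/11) = 58/11.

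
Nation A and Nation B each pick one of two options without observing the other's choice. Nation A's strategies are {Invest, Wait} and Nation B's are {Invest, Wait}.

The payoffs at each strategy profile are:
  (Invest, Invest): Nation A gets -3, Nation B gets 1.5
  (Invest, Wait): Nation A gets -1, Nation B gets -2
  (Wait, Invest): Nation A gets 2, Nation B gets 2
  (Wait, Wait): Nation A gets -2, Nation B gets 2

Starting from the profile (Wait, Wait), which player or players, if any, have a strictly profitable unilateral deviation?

Nation A

Nation A at (Wait, Wait) earns -2; deviating to Invest yields -1 — a strict improvement.
Nation B earns 2; deviating to Invest yields 2 — not better.
Only Nation A has a strictly profitable deviation.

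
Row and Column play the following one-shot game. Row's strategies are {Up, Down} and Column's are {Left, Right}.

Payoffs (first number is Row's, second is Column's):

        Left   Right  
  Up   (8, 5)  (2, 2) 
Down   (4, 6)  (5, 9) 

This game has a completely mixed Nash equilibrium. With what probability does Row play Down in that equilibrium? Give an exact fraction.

Let p be the probability that Row plays Up. In a completely mixed equilibrium, Column must be indifferent between Left and Right.
Column's expected payoff from Left is 5p + 6(1−p); from Right it is 2p + 9(1−p).
Setting these equal: −p + 6 = −7p + 9, so p = 1/2.
Therefore Row plays Down with probability 1 − 1/2 = 1/2.

1/2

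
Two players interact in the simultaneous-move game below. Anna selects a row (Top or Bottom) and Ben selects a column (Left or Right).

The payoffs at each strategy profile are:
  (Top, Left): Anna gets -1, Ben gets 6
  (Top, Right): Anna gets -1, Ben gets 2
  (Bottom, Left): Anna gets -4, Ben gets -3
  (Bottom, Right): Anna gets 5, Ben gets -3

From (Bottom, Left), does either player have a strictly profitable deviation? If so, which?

Anna

Anna at (Bottom, Left) earns -4; deviating to Top yields -1 — a strict improvement.
Ben earns -3; deviating to Right yields -3 — not better.
Only Anna has a strictly profitable deviation.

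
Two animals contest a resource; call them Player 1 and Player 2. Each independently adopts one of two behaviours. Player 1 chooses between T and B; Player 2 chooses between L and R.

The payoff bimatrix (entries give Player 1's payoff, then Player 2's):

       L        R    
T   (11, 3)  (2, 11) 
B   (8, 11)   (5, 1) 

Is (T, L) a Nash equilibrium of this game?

At (T, L), Player 1 earns 11; switching to B would give 8, so Player 1 has no profitable deviation.
Player 2 earns 3; switching to R would give 11, so Player 2 would deviate.
Since at least one player can profitably deviate, this is not a Nash equilibrium.

No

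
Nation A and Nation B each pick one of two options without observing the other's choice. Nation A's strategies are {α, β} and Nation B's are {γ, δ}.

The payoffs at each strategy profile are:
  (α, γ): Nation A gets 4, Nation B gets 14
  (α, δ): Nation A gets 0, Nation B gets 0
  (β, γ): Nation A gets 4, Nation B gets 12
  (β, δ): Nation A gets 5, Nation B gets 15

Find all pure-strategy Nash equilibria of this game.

(α, γ): Nation A gets 4 ≥ 4 from β, and Nation B gets 14 ≥ 0 from δ — Nash equilibrium.
(α, δ): Nation A prefers β (5 > 0); Nation B prefers γ (14 > 0) — not an equilibrium.
(β, γ): Nation B prefers δ (15 > 12) — not an equilibrium.
(β, δ): Nation A gets 5 ≥ 0 from α, and Nation B gets 15 ≥ 12 from γ — Nash equilibrium.

(α, γ) and (β, δ)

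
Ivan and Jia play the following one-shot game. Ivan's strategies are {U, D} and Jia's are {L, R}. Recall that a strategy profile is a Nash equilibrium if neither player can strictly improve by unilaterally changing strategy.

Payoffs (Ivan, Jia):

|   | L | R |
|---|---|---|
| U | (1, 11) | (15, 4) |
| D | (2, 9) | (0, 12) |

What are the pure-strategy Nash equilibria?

(U, L): Ivan prefers D (2 > 1) — not an equilibrium.
(U, R): Jia prefers L (11 > 4) — not an equilibrium.
(D, L): Jia prefers R (12 > 9) — not an equilibrium.
(D, R): Ivan prefers U (15 > 0) — not an equilibrium.

none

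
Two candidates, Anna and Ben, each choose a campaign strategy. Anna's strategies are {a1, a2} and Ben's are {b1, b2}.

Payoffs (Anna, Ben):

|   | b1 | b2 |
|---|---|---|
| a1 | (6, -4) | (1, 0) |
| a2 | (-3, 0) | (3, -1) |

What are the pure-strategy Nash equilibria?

none

(a1, b1): Ben prefers b2 (0 > -4) — not an equilibrium.
(a1, b2): Anna prefers a2 (3 > 1) — not an equilibrium.
(a2, b1): Anna prefers a1 (6 > -3) — not an equilibrium.
(a2, b2): Ben prefers b1 (0 > -1) — not an equilibrium.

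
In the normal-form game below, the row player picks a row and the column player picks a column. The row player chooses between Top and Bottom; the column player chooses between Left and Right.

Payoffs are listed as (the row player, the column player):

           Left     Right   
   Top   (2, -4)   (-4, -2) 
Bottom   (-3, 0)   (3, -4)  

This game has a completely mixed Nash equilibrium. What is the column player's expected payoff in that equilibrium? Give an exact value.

First find x, the probability the row player plays Top, from the column player's indifference between Left and Right: −4x = −2x − 4(1−x), giving x = 2/3.
Since the column player is indifferent in equilibrium, the column player's expected payoff equals the payoff from either column against (2/3, 1/3). Using Left: −4(2/3) = -8/3.

-8/3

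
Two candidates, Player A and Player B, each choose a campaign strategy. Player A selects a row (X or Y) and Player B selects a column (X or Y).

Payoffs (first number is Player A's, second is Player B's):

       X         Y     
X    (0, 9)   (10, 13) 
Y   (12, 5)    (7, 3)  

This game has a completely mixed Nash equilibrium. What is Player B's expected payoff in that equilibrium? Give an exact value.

First find p, the probability Player A plays X, from Player B's indifference between X and Y: 9p + 5(1−p) = 13p + 3(1−p), giving p = 1/3.
Since Player B is indifferent in equilibrium, Player B's expected payoff equals the payoff from either column against (1/3, 2/3). Using X: 9(1/3) + 5(2/3) = 19/3.

19/3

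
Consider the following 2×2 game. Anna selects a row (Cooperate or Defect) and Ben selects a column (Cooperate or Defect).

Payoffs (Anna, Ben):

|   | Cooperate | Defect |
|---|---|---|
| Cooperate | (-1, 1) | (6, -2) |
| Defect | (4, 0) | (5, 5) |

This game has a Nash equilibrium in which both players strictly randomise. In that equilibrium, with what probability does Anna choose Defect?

Let r be the probability that Anna plays Cooperate. In a completely mixed equilibrium, Ben must be indifferent between Cooperate and Defect.
Ben's expected payoff from Cooperate is r; from Defect it is −2r + 5(1−r).
Setting these equal: r = −7r + 5, so r = 5/8.
Therefore Anna plays Defect with probability 1 − 5/8 = 3/8.

3/8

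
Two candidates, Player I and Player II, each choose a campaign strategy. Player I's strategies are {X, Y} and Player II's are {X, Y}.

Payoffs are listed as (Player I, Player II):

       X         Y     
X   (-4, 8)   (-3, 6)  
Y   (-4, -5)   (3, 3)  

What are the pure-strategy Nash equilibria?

(X, X) and (Y, Y)

(X, X): Player I gets -4 ≥ -4 from Y, and Player II gets 8 ≥ 6 from Y — Nash equilibrium.
(X, Y): Player I prefers Y (3 > -3); Player II prefers X (8 > 6) — not an equilibrium.
(Y, X): Player II prefers Y (3 > -5) — not an equilibrium.
(Y, Y): Player I gets 3 ≥ -3 from X, and Player II gets 3 ≥ -5 from X — Nash equilibrium.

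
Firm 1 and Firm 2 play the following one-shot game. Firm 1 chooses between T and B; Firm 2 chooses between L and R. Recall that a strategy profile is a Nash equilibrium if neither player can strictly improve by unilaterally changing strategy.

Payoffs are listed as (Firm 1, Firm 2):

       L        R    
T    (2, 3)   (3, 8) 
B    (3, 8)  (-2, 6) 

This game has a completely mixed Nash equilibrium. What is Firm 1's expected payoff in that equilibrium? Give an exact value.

First find q, the probability Firm 2 plays L, from Firm 1's indifference between T and B: 2q + 3(1−q) = 3q − 2(1−q), giving q = 5/6.
Since Firm 1 is indifferent in equilibrium, Firm 1's expected payoff equals the payoff from either row against (5/6, 1/6). Using T: 2(5/6) + 3(1/6) = 13/6.

13/6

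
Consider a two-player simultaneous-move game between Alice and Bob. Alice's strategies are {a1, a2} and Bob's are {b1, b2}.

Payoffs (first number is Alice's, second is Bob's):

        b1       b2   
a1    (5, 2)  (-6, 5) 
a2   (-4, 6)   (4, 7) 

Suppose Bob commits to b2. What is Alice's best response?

Against b2, Alice earns -6 from a1 and 4 from a2.
So a2 is the best response.

a2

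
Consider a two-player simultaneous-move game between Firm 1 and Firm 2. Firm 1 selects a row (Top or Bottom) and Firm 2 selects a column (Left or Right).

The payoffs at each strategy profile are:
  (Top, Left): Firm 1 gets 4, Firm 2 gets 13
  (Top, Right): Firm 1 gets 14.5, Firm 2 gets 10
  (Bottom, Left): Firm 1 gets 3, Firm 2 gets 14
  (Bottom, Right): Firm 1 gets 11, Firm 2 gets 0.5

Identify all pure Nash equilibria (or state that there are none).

(Top, Left): Firm 1 gets 4 ≥ 3 from Bottom, and Firm 2 gets 13 ≥ 10 from Right — Nash equilibrium.
(Top, Right): Firm 2 prefers Left (13 > 10) — not an equilibrium.
(Bottom, Left): Firm 1 prefers Top (4 > 3) — not an equilibrium.
(Bottom, Right): Firm 1 prefers Top (14.5 > 11); Firm 2 prefers Left (14 > 0.5) — not an equilibrium.

(Top, Left)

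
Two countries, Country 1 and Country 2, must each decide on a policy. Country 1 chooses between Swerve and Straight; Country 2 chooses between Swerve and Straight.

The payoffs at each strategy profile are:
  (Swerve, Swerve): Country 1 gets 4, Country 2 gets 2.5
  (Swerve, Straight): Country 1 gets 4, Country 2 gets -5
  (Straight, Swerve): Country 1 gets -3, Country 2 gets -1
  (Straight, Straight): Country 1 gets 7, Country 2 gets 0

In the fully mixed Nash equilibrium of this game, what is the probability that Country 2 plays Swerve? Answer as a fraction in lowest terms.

Let q be the probability that Country 2 plays Swerve. In a completely mixed equilibrium, Country 1 must be indifferent between Swerve and Straight.
Country 1's expected payoff from Swerve is 4q + 4(1−q); from Straight it is −3q + 7(1−q).
Setting these equal: 4 = −10q + 7, so q = 3/10.

3/10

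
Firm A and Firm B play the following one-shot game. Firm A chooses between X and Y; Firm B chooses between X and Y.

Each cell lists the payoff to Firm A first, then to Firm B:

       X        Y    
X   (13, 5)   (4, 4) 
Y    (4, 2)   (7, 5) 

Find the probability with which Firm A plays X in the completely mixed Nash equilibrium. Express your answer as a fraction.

Let r be the probability that Firm A plays X. In a completely mixed equilibrium, Firm B must be indifferent between X and Y.
Firm B's expected payoff from X is 5r + 2(1−r); from Y it is 4r + 5(1−r).
Setting these equal: 3r + 2 = −r + 5, so r = 3/4.

3/4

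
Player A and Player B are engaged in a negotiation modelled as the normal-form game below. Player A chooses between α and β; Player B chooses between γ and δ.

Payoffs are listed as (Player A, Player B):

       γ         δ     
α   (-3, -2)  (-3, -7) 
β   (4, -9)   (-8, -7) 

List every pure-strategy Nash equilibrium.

(α, γ): Player A prefers β (4 > -3) — not an equilibrium.
(α, δ): Player B prefers γ (-2 > -7) — not an equilibrium.
(β, γ): Player B prefers δ (-7 > -9) — not an equilibrium.
(β, δ): Player A prefers α (-3 > -8) — not an equilibrium.

none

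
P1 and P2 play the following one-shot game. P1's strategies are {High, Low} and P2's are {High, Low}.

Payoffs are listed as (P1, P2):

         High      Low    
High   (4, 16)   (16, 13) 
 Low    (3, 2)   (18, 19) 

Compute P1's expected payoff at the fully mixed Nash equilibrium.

First find q, the probability P2 plays High, from P1's indifference between High and Low: 4q + 16(1−q) = 3q + 18(1−q), giving q = 2/3.
Since P1 is indifferent in equilibrium, P1's expected payoff equals the payoff from either row against (2/3, 1/3). Using High: 4(2/3) + 16(1/3) = 8.

8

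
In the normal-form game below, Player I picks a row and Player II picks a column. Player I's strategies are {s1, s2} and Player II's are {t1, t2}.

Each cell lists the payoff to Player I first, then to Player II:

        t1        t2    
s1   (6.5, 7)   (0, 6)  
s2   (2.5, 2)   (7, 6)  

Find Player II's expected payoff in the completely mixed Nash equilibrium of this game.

6

First find p, the probability Player I plays s1, from Player II's indifference between t1 and t2: 7p + 2(1−p) = 6p + 6(1−p), giving p = 4/5.
Since Player II is indifferent in equilibrium, Player II's expected payoff equals the payoff from either column against (4/5, 1/5). Using t1: 7(4/5) + 2(1/5) = 6.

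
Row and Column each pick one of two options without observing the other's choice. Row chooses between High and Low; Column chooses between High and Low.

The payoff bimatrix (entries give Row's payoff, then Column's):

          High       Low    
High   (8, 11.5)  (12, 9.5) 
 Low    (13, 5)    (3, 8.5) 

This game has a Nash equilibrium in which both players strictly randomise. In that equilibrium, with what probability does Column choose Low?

5/14

Let q be the probability that Column plays High. In a completely mixed equilibrium, Row must be indifferent between High and Low.
Row's expected payoff from High is 8q + 12(1−q); from Low it is 13q + 3(1−q).
Setting these equal: −4q + 12 = 10q + 3, so q = 9/14.
Therefore Column plays Low with probability 1 − 9/14 = 5/14.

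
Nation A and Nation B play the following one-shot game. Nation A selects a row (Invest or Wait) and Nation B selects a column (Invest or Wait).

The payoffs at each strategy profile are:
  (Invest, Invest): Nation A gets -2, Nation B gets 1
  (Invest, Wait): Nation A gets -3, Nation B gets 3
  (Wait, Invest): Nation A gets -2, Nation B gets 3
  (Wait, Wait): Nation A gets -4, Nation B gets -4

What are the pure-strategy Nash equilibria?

(Invest, Invest): Nation B prefers Wait (3 > 1) — not an equilibrium.
(Invest, Wait): Nation A gets -3 ≥ -4 from Wait, and Nation B gets 3 ≥ 1 from Invest — Nash equilibrium.
(Wait, Invest): Nation A gets -2 ≥ -2 from Invest, and Nation B gets 3 ≥ -4 from Wait — Nash equilibrium.
(Wait, Wait): Nation A prefers Invest (-3 > -4); Nation B prefers Invest (3 > -4) — not an equilibrium.

(Invest, Wait) and (Wait, Invest)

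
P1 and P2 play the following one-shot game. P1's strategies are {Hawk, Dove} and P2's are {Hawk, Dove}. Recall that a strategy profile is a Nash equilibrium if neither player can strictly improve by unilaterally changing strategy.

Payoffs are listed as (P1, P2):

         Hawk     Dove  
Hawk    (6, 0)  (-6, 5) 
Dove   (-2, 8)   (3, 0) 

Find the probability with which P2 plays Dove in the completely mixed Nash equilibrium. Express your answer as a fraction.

Let c be the probability that P2 plays Hawk. In a completely mixed equilibrium, P1 must be indifferent between Hawk and Dove.
P1's expected payoff from Hawk is 6c − 6(1−c); from Dove it is −2c + 3(1−c).
Setting these equal: 12c − 6 = −5c + 3, so c = 9/17.
Therefore P2 plays Dove with probability 1 − 9/17 = 8/17.

8/17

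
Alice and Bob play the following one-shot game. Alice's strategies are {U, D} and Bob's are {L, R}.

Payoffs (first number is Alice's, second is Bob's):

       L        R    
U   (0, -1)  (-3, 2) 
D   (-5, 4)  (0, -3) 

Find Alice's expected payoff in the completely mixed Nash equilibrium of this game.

-15/8

First find q, the probability Bob plays L, from Alice's indifference between U and D: −3(1−q) = −5q, giving q = 3/8.
Since Alice is indifferent in equilibrium, Alice's expected payoff equals the payoff from either row against (3/8, 5/8). Using U: −3(5/8) = -15/8.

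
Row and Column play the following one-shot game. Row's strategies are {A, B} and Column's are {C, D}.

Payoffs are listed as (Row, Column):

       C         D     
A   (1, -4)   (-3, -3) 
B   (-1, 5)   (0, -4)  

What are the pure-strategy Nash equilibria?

none

(A, C): Column prefers D (-3 > -4) — not an equilibrium.
(A, D): Row prefers B (0 > -3) — not an equilibrium.
(B, C): Row prefers A (1 > -1) — not an equilibrium.
(B, D): Column prefers C (5 > -4) — not an equilibrium.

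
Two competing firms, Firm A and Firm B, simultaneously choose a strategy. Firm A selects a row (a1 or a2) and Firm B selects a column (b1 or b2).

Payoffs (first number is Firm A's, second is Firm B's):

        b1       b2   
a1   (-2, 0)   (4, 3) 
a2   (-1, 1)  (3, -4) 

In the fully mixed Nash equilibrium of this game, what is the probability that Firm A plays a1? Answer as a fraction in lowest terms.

5/8

Let r be the probability that Firm A plays a1. In a completely mixed equilibrium, Firm B must be indifferent between b1 and b2.
Firm B's expected payoff from b1 is (1−r); from b2 it is 3r − 4(1−r).
Setting these equal: −r + 1 = 7r − 4, so r = 5/8.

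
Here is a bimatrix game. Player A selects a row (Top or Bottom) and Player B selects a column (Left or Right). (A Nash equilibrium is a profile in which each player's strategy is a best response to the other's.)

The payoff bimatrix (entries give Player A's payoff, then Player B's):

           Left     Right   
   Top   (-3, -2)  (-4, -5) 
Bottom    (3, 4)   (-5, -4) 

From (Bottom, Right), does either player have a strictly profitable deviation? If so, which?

Both

Player A at (Bottom, Right) earns -5; deviating to Top yields -4 — a strict improvement.
Player B earns -4; deviating to Left yields 4 — a strict improvement.
Both Player A and Player B have strictly profitable deviations.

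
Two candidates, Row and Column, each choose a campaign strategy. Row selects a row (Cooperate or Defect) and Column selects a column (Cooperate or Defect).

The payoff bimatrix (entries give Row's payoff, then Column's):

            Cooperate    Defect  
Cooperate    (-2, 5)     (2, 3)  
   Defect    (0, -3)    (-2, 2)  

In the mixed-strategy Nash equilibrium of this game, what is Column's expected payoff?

First find x, the probability Row plays Cooperate, from Column's indifference between Cooperate and Defect: 5x − 3(1−x) = 3x + 2(1−x), giving x = 5/7.
Since Column is indifferent in equilibrium, Column's expected payoff equals the payoff from either column against (5/7, 2/7). Using Cooperate: 5(5/7) − 3(2/7) = 19/7.

19/7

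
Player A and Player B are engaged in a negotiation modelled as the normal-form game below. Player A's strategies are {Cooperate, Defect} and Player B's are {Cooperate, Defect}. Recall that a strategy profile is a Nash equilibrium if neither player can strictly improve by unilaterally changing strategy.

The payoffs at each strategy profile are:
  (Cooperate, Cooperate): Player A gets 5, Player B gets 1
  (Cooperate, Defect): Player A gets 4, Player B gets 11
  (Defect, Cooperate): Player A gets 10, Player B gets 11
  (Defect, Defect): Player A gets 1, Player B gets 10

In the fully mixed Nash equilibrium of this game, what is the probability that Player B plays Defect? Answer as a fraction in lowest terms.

Let y be the probability that Player B plays Cooperate. In a completely mixed equilibrium, Player A must be indifferent between Cooperate and Defect.
Player A's expected payoff from Cooperate is 5y + 4(1−y); from Defect it is 10y + (1−y).
Setting these equal: y + 4 = 9y + 1, so y = 3/8.
Therefore Player B plays Defect with probability 1 − 3/8 = 5/8.

5/8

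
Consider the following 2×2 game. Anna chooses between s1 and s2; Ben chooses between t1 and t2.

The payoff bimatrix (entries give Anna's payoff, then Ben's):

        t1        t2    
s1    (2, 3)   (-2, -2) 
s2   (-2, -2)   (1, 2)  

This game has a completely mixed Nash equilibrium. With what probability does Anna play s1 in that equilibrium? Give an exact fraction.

Let r be the probability that Anna plays s1. In a completely mixed equilibrium, Ben must be indifferent between t1 and t2.
Ben's expected payoff from t1 is 3r − 2(1−r); from t2 it is −2r + 2(1−r).
Setting these equal: 5r − 2 = −4r + 2, so r = 4/9.

4/9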